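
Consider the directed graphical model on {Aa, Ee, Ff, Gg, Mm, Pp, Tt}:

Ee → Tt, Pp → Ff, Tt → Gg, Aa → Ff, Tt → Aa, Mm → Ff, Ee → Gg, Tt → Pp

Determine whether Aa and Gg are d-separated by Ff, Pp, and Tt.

Yes

We examine all 4 paths between Aa and Gg:
Path 1: Aa → Ff ← Pp ← Tt ← Ee → Gg
  Pp is a chain here and Pp is conditioned on, so the path is blocked at Pp.
Path 2: Aa → Ff ← Pp ← Tt → Gg
  Pp is a chain here and Pp is conditioned on, so the path is blocked at Pp.
Path 3: Aa ← Tt ← Ee → Gg
  Tt is a chain here and Tt is conditioned on, so the path is blocked at Tt.
Path 4: Aa ← Tt → Gg
  Tt is a fork here and Tt is conditioned on, so the path is blocked at Tt.
All paths are blocked; Aa ⊥ Gg | {Ff, Pp, Tt} holds.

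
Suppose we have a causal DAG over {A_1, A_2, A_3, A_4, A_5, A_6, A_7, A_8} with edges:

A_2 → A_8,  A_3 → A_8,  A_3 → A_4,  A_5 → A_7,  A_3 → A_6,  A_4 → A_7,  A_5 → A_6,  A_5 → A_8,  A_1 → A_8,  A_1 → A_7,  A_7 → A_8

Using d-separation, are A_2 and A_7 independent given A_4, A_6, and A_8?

No — A_2 and A_7 are not d-separated given {A_4, A_6, A_8}.

We examine all 6 paths between A_2 and A_7:
Path 1: A_2 → A_8 ← A_5 → A_7
  A_8 is a collider and A_8 is conditioned on, which opens it; A_5 is a fork and A_5 is not conditioned on — no node blocks this path, so it is active.
Path 2: A_2 → A_8 ← A_5 → A_6 ← A_3 → A_4 → A_7
  A_4 is a chain here and A_4 is conditioned on, so the path is blocked at A_4.
Path 3: A_2 → A_8 ← A_7
  A_8 is a collider and A_8 is conditioned on, which opens it — no node blocks this path, so it is active.
Path 4: A_2 → A_8 ← A_1 → A_7
  A_8 is a collider and A_8 is conditioned on, which opens it; A_1 is a fork and A_1 is not conditioned on — no node blocks this path, so it is active.
Path 5: A_2 → A_8 ← A_3 → A_4 → A_7
  A_4 is a chain here and A_4 is conditioned on, so the path is blocked at A_4.
Path 6: A_2 → A_8 ← A_3 → A_6 ← A_5 → A_7
  A_8 is a collider and A_8 is conditioned on, which opens it; A_3 is a fork and A_3 is not conditioned on; A_6 is a collider and A_6 is conditioned on, which opens it; A_5 is a fork and A_5 is not conditioned on — no node blocks this path, so it is active.
At least one path is unblocked, so d-separation fails.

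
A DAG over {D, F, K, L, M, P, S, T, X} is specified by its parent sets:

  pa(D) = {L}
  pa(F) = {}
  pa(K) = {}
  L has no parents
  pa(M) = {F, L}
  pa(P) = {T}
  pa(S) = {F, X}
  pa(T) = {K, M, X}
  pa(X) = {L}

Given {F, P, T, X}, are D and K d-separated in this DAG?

4 paths connect D and K; each must be blocked for d-separation to hold:
Path 1: D ← L → X → T ← K
  X is a chain here and X is conditioned on, so the path is blocked at X.
Path 2: D ← L → X → S ← F → M → T ← K
  X is a chain here and X is conditioned on, so the path is blocked at X.
Path 3: D ← L → M ← F → S ← X → T ← K
  F is a fork here and F is conditioned on, so the path is blocked at F.
Path 4: D ← L → M → T ← K
  L is a fork and L is not conditioned on; M is a chain and M is not conditioned on; T is a collider and T is conditioned on, which opens it — no node blocks this path, so it is active.
At least one path is unblocked, so d-separation fails.

No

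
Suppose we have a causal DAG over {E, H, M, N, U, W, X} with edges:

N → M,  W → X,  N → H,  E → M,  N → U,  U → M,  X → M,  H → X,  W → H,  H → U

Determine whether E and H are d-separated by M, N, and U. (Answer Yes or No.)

There are 6 undirected paths between E and H; checking each against the conditioning set {M, N, U}:
Path 1: E → M ← U ← H
  U is a chain here and U is conditioned on, so the path is blocked at U.
Path 2: E → M ← U ← N → H
  U is a chain here and U is conditioned on, so the path is blocked at U.
Path 3: E → M ← N → H
  N is a fork here and N is conditioned on, so the path is blocked at N.
Path 4: E → M ← N → U ← H
  N is a fork here and N is conditioned on, so the path is blocked at N.
Path 5: E → M ← X ← W → H
  M is a collider and M is conditioned on, which opens it; X is a chain and X is not conditioned on; W is a fork and W is not conditioned on — no node blocks this path, so it is active.
Path 6: E → M ← X ← H
  M is a collider and M is conditioned on, which opens it; X is a chain and X is not conditioned on — no node blocks this path, so it is active.
Because an active path exists, E and H are not d-separated.

No — E and H are not d-separated given {M, N, U}.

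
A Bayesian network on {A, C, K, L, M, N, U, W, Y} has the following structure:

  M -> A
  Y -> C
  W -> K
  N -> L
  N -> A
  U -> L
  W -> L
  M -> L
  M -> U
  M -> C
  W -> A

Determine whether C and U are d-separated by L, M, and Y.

Yes

We examine all 4 paths between C and U:
Path 1: C ← M → L ← U
  M is a fork here and M is conditioned on, so the path is blocked at M.
Path 2: C ← M → U
  M is a fork here and M is conditioned on, so the path is blocked at M.
Path 3: C ← M → A ← W → L ← U
  M is a fork here and M is conditioned on, so the path is blocked at M.
Path 4: C ← M → A ← N → L ← U
  M is a fork here and M is conditioned on, so the path is blocked at M.
Since every path is blocked, d-separation holds.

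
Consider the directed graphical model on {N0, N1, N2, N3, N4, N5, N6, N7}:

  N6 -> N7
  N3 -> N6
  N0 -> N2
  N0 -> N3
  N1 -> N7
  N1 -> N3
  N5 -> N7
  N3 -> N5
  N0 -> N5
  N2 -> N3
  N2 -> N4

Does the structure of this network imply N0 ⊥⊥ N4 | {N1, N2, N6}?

We examine all 5 paths between N0 and N4:
  1. N0 → N5 ← N3 ← N2 → N4 — N5:collider[blocks]; N3:chain[open]; N2:fork[blocks] ⇒ blocked
  2. N0 → N5 → N7 ← N6 ← N3 ← N2 → N4 — N5:chain[open]; N7:collider[blocks]; N6:chain[blocks]; N3:chain[open]; N2:fork[blocks] ⇒ blocked
  3. N0 → N5 → N7 ← N1 → N3 ← N2 → N4 — N5:chain[open]; N7:collider[blocks]; N1:fork[blocks]; N3:collider[open]; N2:fork[blocks] ⇒ blocked
  4. N0 → N3 ← N2 → N4 — N3:collider[open]; N2:fork[blocks] ⇒ blocked
  5. N0 → N2 → N4 — N2:chain[blocks] ⇒ blocked
All paths are blocked; N0 ⊥ N4 | {N1, N2, N6} holds.

Yes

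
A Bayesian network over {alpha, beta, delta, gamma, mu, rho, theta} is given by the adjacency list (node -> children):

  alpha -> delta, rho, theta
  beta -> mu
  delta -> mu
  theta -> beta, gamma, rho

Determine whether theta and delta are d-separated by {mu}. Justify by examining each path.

No

3 paths connect theta and delta; each must be blocked for d-separation to hold:
Path 1: theta ← alpha → delta
  alpha is a fork and alpha is not conditioned on — no node blocks this path, so it is active.
Path 2: theta → beta → mu ← delta
  beta is a chain and beta is not conditioned on; mu is a collider and mu is conditioned on, which opens it — no node blocks this path, so it is active.
Path 3: theta → rho ← alpha → delta
  rho is a collider here and neither rho nor any of its descendants is conditioned on, so the collider stays closed — the path is blocked at rho.
Because an active path exists, theta and delta are not d-separated.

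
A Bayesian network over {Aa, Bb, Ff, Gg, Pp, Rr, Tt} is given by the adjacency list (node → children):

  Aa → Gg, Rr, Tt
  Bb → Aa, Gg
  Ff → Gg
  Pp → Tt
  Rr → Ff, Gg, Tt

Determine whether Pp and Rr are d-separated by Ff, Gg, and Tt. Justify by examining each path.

No

We examine all 6 paths between Pp and Rr:
  1. Pp → Tt ← Rr — Tt:collider[open] ⇒ active
  2. Pp → Tt ← Aa → Rr — Tt:collider[open]; Aa:fork[open] ⇒ active
  3. Pp → Tt ← Aa ← Bb → Gg ← Ff ← Rr — Tt:collider[open]; Aa:chain[open]; Bb:fork[open]; Gg:collider[open]; Ff:chain[blocks] ⇒ blocked
  4. Pp → Tt ← Aa ← Bb → Gg ← Rr — Tt:collider[open]; Aa:chain[open]; Bb:fork[open]; Gg:collider[open] ⇒ active
  5. Pp → Tt ← Aa → Gg ← Ff ← Rr — Tt:collider[open]; Aa:fork[open]; Gg:collider[open]; Ff:chain[blocks] ⇒ blocked
  6. Pp → Tt ← Aa → Gg ← Rr — Tt:collider[open]; Aa:fork[open]; Gg:collider[open] ⇒ active
At least one path is unblocked, so d-separation fails.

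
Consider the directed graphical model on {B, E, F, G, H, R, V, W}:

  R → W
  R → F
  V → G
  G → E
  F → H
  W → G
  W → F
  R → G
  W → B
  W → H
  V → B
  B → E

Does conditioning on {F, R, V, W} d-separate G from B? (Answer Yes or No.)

Yes

6 paths connect G and B; each must be blocked for d-separation to hold:
  1. G ← V → B — V:fork[blocks] ⇒ blocked
  2. G ← W → B — W:fork[blocks] ⇒ blocked
  3. G → E ← B — E:collider[blocks] ⇒ blocked
  4. G ← R → F → H ← W → B — R:fork[blocks]; F:chain[blocks]; H:collider[blocks]; W:fork[blocks] ⇒ blocked
  5. G ← R → F ← W → B — R:fork[blocks]; F:collider[open]; W:fork[blocks] ⇒ blocked
  6. G ← R → W → B — R:fork[blocks]; W:chain[blocks] ⇒ blocked
All paths are blocked; G ⊥ B | {F, R, V, W} holds.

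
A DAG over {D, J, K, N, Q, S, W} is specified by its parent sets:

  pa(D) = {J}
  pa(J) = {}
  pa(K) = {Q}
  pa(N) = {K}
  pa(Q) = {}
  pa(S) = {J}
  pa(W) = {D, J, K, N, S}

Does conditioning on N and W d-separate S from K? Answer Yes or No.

We examine all 6 paths between S and K:
Path 1: S → W ← N ← K
  N is a chain here and N is conditioned on, so the path is blocked at N.
Path 2: S → W ← K
  W is a collider and W is conditioned on, which opens it — no node blocks this path, so it is active.
Path 3: S ← J → W ← N ← K
  N is a chain here and N is conditioned on, so the path is blocked at N.
Path 4: S ← J → W ← K
  J is a fork and J is not conditioned on; W is a collider and W is conditioned on, which opens it — no node blocks this path, so it is active.
Path 5: S ← J → D → W ← N ← K
  N is a chain here and N is conditioned on, so the path is blocked at N.
Path 6: S ← J → D → W ← K
  J is a fork and J is not conditioned on; D is a chain and D is not conditioned on; W is a collider and W is conditioned on, which opens it — no node blocks this path, so it is active.
Since the path S → W ← K is active, S and K are not d-separated given {N, W}.

No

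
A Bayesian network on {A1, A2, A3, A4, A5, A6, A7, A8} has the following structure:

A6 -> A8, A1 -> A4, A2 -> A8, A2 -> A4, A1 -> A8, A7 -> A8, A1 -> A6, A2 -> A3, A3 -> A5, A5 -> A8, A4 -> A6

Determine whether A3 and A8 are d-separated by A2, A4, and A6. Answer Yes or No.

There are 6 undirected paths between A3 and A8; checking each against the conditioning set {A2, A4, A6}:
  1. A3 → A5 → A8 — A5:chain[open] ⇒ active
  2. A3 ← A2 → A4 ← A1 → A8 — A2:fork[blocks]; A4:collider[open]; A1:fork[open] ⇒ blocked
  3. A3 ← A2 → A4 ← A1 → A6 → A8 — A2:fork[blocks]; A4:collider[open]; A1:fork[open]; A6:chain[blocks] ⇒ blocked
  4. A3 ← A2 → A4 → A6 → A8 — A2:fork[blocks]; A4:chain[blocks]; A6:chain[blocks] ⇒ blocked
  5. A3 ← A2 → A4 → A6 ← A1 → A8 — A2:fork[blocks]; A4:chain[blocks]; A6:collider[open]; A1:fork[open] ⇒ blocked
  6. A3 ← A2 → A8 — A2:fork[blocks] ⇒ blocked
Since the path A3 → A5 → A8 is active, A3 and A8 are not d-separated given {A2, A4, A6}.

No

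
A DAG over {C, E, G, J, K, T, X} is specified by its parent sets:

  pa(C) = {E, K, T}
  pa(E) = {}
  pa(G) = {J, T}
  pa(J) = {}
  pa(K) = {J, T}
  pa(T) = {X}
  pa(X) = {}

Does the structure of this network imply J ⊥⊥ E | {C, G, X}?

No

Enumerating the 4 paths from J to E and testing each for blocking by {C, G, X}:
Path 1: J → G ← T → C ← E
  G is a collider and G is conditioned on, which opens it; T is a fork and T is not conditioned on; C is a collider and C is conditioned on, which opens it — no node blocks this path, so it is active.
Path 2: J → G ← T → K → C ← E
  G is a collider and G is conditioned on, which opens it; T is a fork and T is not conditioned on; K is a chain and K is not conditioned on; C is a collider and C is conditioned on, which opens it — no node blocks this path, so it is active.
Path 3: J → K → C ← E
  K is a chain and K is not conditioned on; C is a collider and C is conditioned on, which opens it — no node blocks this path, so it is active.
Path 4: J → K ← T → C ← E
  K is a collider and its descendant C is conditioned on, which opens it; T is a fork and T is not conditioned on; C is a collider and C is conditioned on, which opens it — no node blocks this path, so it is active.
At least one path is unblocked, so d-separation fails.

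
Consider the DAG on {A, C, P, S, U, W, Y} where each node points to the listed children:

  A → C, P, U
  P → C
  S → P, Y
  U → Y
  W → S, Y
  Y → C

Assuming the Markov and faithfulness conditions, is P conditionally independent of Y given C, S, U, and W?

There are 6 undirected paths between P and Y; checking each against the conditioning set {C, S, U, W}:
Path 1: P ← A → U → Y
  U is a chain here and U is conditioned on, so the path is blocked at U.
Path 2: P ← A → C ← Y
  A is a fork and A is not conditioned on; C is a collider and C is conditioned on, which opens it — no node blocks this path, so it is active.
Path 3: P ← S → Y
  S is a fork here and S is conditioned on, so the path is blocked at S.
Path 4: P ← S ← W → Y
  S is a chain here and S is conditioned on, so the path is blocked at S.
Path 5: P → C ← Y
  C is a collider and C is conditioned on, which opens it — no node blocks this path, so it is active.
Path 6: P → C ← A → U → Y
  U is a chain here and U is conditioned on, so the path is blocked at U.
At least one path is unblocked, so d-separation fails.

No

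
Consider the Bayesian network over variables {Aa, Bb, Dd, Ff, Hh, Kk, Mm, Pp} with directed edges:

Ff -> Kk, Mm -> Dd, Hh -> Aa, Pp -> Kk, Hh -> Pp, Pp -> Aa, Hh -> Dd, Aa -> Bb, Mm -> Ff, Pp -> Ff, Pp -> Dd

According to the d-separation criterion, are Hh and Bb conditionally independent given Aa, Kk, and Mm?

We examine all 5 paths between Hh and Bb:
Path 1: Hh → Aa → Bb
  Aa is a chain here and Aa is conditioned on, so the path is blocked at Aa.
Path 2: Hh → Dd ← Mm → Ff → Kk ← Pp → Aa → Bb
  Dd is a collider here and neither Dd nor any of its descendants is conditioned on, so the collider stays closed — the path is blocked at Dd.
Path 3: Hh → Dd ← Mm → Ff ← Pp → Aa → Bb
  Dd is a collider here and neither Dd nor any of its descendants is conditioned on, so the collider stays closed — the path is blocked at Dd.
Path 4: Hh → Dd ← Pp → Aa → Bb
  Dd is a collider here and neither Dd nor any of its descendants is conditioned on, so the collider stays closed — the path is blocked at Dd.
Path 5: Hh → Pp → Aa → Bb
  Aa is a chain here and Aa is conditioned on, so the path is blocked at Aa.
Since every path is blocked, d-separation holds.

Yes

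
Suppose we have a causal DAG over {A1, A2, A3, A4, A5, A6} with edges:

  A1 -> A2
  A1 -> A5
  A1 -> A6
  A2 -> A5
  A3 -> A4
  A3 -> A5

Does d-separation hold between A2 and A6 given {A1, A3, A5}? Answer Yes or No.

2 paths connect A2 and A6; each must be blocked for d-separation to hold:
  1. A2 ← A1 → A6 — A1:fork[blocks] ⇒ blocked
  2. A2 → A5 ← A1 → A6 — A5:collider[open]; A1:fork[blocks] ⇒ blocked
Every path is blocked, so A2 and A6 are d-separated given {A1, A3, A5}.

Yes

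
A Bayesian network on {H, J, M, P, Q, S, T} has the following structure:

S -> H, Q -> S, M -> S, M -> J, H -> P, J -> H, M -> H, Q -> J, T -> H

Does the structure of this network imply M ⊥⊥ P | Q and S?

5 paths connect M and P; each must be blocked for d-separation to hold:
Path 1: M → S ← Q → J → H → P
  Q is a fork here and Q is conditioned on, so the path is blocked at Q.
Path 2: M → S → H → P
  S is a chain here and S is conditioned on, so the path is blocked at S.
Path 3: M → H → P
  H is a chain and H is not conditioned on — no node blocks this path, so it is active.
Path 4: M → J ← Q → S → H → P
  J is a collider here and neither J nor any of its descendants is conditioned on, so the collider stays closed — the path is blocked at J.
Path 5: M → J → H → P
  J is a chain and J is not conditioned on; H is a chain and H is not conditioned on — no node blocks this path, so it is active.
At least one path is unblocked, so d-separation fails.

No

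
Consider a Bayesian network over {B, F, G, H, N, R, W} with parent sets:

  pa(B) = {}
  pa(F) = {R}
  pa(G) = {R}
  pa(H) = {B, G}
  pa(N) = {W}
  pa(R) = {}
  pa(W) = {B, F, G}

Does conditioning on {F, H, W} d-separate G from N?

Yes

There are 3 undirected paths between G and N; checking each against the conditioning set {F, H, W}:
Path 1: G ← R → F → W → N
  F is a chain here and F is conditioned on, so the path is blocked at F.
Path 2: G → H ← B → W → N
  W is a chain here and W is conditioned on, so the path is blocked at W.
Path 3: G → W → N
  W is a chain here and W is conditioned on, so the path is blocked at W.
Since every path is blocked, d-separation holds.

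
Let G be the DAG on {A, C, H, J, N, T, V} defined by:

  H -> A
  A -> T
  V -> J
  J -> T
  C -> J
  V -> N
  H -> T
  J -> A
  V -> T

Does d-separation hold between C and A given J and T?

No

Enumerating the 5 paths from C to A and testing each for blocking by {J, T}:
Path 1: C → J → A
  J is a chain here and J is conditioned on, so the path is blocked at J.
Path 2: C → J ← V → T ← A
  J is a collider and J is conditioned on, which opens it; V is a fork and V is not conditioned on; T is a collider and T is conditioned on, which opens it — no node blocks this path, so it is active.
Path 3: C → J ← V → T ← H → A
  J is a collider and J is conditioned on, which opens it; V is a fork and V is not conditioned on; T is a collider and T is conditioned on, which opens it; H is a fork and H is not conditioned on — no node blocks this path, so it is active.
Path 4: C → J → T ← A
  J is a chain here and J is conditioned on, so the path is blocked at J.
Path 5: C → J → T ← H → A
  J is a chain here and J is conditioned on, so the path is blocked at J.
Since the path C → J ← V → T ← A is active, C and A are not d-separated given {J, T}.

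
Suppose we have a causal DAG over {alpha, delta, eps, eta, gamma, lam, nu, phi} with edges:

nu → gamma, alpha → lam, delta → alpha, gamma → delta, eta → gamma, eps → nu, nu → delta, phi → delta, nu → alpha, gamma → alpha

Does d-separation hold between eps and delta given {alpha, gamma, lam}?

There are 5 undirected paths between eps and delta; checking each against the conditioning set {alpha, gamma, lam}:
  1. eps → nu → delta — nu:chain[open] ⇒ active
  2. eps → nu → alpha ← delta — nu:chain[open]; alpha:collider[open] ⇒ active
  3. eps → nu → alpha ← gamma → delta — nu:chain[open]; alpha:collider[open]; gamma:fork[blocks] ⇒ blocked
  4. eps → nu → gamma → delta — nu:chain[open]; gamma:chain[blocks] ⇒ blocked
  5. eps → nu → gamma → alpha ← delta — nu:chain[open]; gamma:chain[blocks]; alpha:collider[open] ⇒ blocked
Because an active path exists, eps and delta are not d-separated.

No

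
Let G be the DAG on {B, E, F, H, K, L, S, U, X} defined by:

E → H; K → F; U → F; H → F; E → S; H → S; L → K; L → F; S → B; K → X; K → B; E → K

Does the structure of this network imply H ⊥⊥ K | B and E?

No

6 paths connect H and K; each must be blocked for d-separation to hold:
  1. H → F ← L → K — F:collider[blocks]; L:fork[open] ⇒ blocked
  2. H → F ← K — F:collider[blocks] ⇒ blocked
  3. H → S → B ← K — S:chain[open]; B:collider[open] ⇒ active
  4. H → S ← E → K — S:collider[open]; E:fork[blocks] ⇒ blocked
  5. H ← E → K — E:fork[blocks] ⇒ blocked
  6. H ← E → S → B ← K — E:fork[blocks]; S:chain[open]; B:collider[open] ⇒ blocked
Because an active path exists, H and K are not d-separated.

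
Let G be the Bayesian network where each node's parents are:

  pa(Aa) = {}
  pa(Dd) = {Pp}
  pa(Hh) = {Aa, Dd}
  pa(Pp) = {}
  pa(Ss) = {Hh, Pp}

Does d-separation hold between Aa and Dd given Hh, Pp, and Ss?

Enumerating the 2 paths from Aa to Dd and testing each for blocking by {Hh, Pp, Ss}:
Path 1: Aa → Hh ← Dd
  Hh is a collider and Hh is conditioned on, which opens it — no node blocks this path, so it is active.
Path 2: Aa → Hh → Ss ← Pp → Dd
  Hh is a chain here and Hh is conditioned on, so the path is blocked at Hh.
Because an active path exists, Aa and Dd are not d-separated.

No — Aa and Dd are not d-separated given {Hh, Pp, Ss}.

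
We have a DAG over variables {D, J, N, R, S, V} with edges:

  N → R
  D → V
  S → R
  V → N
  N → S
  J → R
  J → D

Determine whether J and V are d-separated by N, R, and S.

We examine all 3 paths between J and V:
Path 1: J → D → V
  D is a chain and D is not conditioned on — no node blocks this path, so it is active.
Path 2: J → R ← S ← N ← V
  S is a chain here and S is conditioned on, so the path is blocked at S.
Path 3: J → R ← N ← V
  N is a chain here and N is conditioned on, so the path is blocked at N.
At least one path is unblocked, so d-separation fails.

No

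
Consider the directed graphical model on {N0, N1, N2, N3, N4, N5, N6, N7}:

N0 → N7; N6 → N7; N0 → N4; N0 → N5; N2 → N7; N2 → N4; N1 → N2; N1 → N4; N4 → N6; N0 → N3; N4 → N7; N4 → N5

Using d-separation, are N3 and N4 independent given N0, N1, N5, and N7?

6 paths connect N3 and N4; each must be blocked for d-separation to hold:
Path 1: N3 ← N0 → N7 ← N6 ← N4
  N0 is a fork here and N0 is conditioned on, so the path is blocked at N0.
Path 2: N3 ← N0 → N7 ← N4
  N0 is a fork here and N0 is conditioned on, so the path is blocked at N0.
Path 3: N3 ← N0 → N7 ← N2 → N4
  N0 is a fork here and N0 is conditioned on, so the path is blocked at N0.
Path 4: N3 ← N0 → N7 ← N2 ← N1 → N4
  N0 is a fork here and N0 is conditioned on, so the path is blocked at N0.
Path 5: N3 ← N0 → N4
  N0 is a fork here and N0 is conditioned on, so the path is blocked at N0.
Path 6: N3 ← N0 → N5 ← N4
  N0 is a fork here and N0 is conditioned on, so the path is blocked at N0.
Since every path is blocked, d-separation holds.

Yes — N3 and N4 are d-separated given {N0, N1, N5, N7}.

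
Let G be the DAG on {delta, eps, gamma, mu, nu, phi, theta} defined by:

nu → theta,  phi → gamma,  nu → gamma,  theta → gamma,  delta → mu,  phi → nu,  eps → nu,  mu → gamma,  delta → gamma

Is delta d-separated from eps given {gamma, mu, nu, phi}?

Yes

We examine all 6 paths between delta and eps:
Path 1: delta → gamma ← phi → nu ← eps
  phi is a fork here and phi is conditioned on, so the path is blocked at phi.
Path 2: delta → gamma ← nu ← eps
  nu is a chain here and nu is conditioned on, so the path is blocked at nu.
Path 3: delta → gamma ← theta ← nu ← eps
  nu is a chain here and nu is conditioned on, so the path is blocked at nu.
Path 4: delta → mu → gamma ← phi → nu ← eps
  mu is a chain here and mu is conditioned on, so the path is blocked at mu.
Path 5: delta → mu → gamma ← nu ← eps
  mu is a chain here and mu is conditioned on, so the path is blocked at mu.
Path 6: delta → mu → gamma ← theta ← nu ← eps
  mu is a chain here and mu is conditioned on, so the path is blocked at mu.
All paths are blocked; delta ⊥ eps | {gamma, mu, nu, phi} holds.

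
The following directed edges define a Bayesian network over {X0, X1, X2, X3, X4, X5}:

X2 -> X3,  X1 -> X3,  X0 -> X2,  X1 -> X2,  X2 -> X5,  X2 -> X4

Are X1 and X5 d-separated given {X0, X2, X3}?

Yes

Enumerating the 2 paths from X1 to X5 and testing each for blocking by {X0, X2, X3}:
  1. X1 → X3 ← X2 → X5 — X3:collider[open]; X2:fork[blocks] ⇒ blocked
  2. X1 → X2 → X5 — X2:chain[blocks] ⇒ blocked
All paths are blocked; X1 ⊥ X5 | {X0, X2, X3} holds.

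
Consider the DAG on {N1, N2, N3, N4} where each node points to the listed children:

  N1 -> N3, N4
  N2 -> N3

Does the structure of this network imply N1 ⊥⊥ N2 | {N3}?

The only undirected path from N1 to N2 is:
Path 1: N1 → N3 ← N2
  N3 is a collider and N3 is conditioned on, which opens it — no node blocks this path, so it is active.
At least one path is unblocked, so d-separation fails.

No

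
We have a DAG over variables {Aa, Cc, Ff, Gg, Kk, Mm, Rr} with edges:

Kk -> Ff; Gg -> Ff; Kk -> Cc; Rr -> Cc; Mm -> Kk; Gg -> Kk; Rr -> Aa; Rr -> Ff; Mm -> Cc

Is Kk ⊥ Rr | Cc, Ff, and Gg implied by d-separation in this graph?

4 paths connect Kk and Rr; each must be blocked for d-separation to hold:
Path 1: Kk ← Gg → Ff ← Rr
  Gg is a fork here and Gg is conditioned on, so the path is blocked at Gg.
Path 2: Kk ← Mm → Cc ← Rr
  Mm is a fork and Mm is not conditioned on; Cc is a collider and Cc is conditioned on, which opens it — no node blocks this path, so it is active.
Path 3: Kk → Cc ← Rr
  Cc is a collider and Cc is conditioned on, which opens it — no node blocks this path, so it is active.
Path 4: Kk → Ff ← Rr
  Ff is a collider and Ff is conditioned on, which opens it — no node blocks this path, so it is active.
At least one path is unblocked, so d-separation fails.

No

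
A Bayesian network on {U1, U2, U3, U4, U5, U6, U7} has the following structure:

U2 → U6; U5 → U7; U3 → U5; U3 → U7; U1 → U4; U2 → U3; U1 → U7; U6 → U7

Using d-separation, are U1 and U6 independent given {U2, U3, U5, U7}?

Enumerating the 3 paths from U1 to U6 and testing each for blocking by {U2, U3, U5, U7}:
Path 1: U1 → U7 ← U5 ← U3 ← U2 → U6
  U5 is a chain here and U5 is conditioned on, so the path is blocked at U5.
Path 2: U1 → U7 ← U3 ← U2 → U6
  U3 is a chain here and U3 is conditioned on, so the path is blocked at U3.
Path 3: U1 → U7 ← U6
  U7 is a collider and U7 is conditioned on, which opens it — no node blocks this path, so it is active.
Because an active path exists, U1 and U6 are not d-separated.

No — U1 and U6 are not d-separated given {U2, U3, U5, U7}.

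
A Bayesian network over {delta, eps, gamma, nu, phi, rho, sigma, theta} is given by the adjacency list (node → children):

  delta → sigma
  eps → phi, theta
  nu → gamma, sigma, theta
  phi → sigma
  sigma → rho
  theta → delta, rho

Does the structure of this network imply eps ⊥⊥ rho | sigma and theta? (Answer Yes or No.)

6 paths connect eps and rho; each must be blocked for d-separation to hold:
  1. eps → theta → rho — theta:chain[blocks] ⇒ blocked
  2. eps → theta ← nu → sigma → rho — theta:collider[open]; nu:fork[open]; sigma:chain[blocks] ⇒ blocked
  3. eps → theta → delta → sigma → rho — theta:chain[blocks]; delta:chain[open]; sigma:chain[blocks] ⇒ blocked
  4. eps → phi → sigma → rho — phi:chain[open]; sigma:chain[blocks] ⇒ blocked
  5. eps → phi → sigma ← nu → theta → rho — phi:chain[open]; sigma:collider[open]; nu:fork[open]; theta:chain[blocks] ⇒ blocked
  6. eps → phi → sigma ← delta ← theta → rho — phi:chain[open]; sigma:collider[open]; delta:chain[open]; theta:fork[blocks] ⇒ blocked
Since every path is blocked, d-separation holds.

Yes — eps and rho are d-separated given {sigma, theta}.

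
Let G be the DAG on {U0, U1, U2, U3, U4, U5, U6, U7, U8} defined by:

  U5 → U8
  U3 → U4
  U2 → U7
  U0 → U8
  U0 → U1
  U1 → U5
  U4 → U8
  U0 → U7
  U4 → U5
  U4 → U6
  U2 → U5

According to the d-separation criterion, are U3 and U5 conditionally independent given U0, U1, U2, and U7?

Enumerating the 4 paths from U3 to U5 and testing each for blocking by {U0, U1, U2, U7}:
  1. U3 → U4 → U5 — U4:chain[open] ⇒ active
  2. U3 → U4 → U8 ← U5 — U4:chain[open]; U8:collider[blocks] ⇒ blocked
  3. U3 → U4 → U8 ← U0 → U7 ← U2 → U5 — U4:chain[open]; U8:collider[blocks]; U0:fork[blocks]; U7:collider[open]; U2:fork[blocks] ⇒ blocked
  4. U3 → U4 → U8 ← U0 → U1 → U5 — U4:chain[open]; U8:collider[blocks]; U0:fork[blocks]; U1:chain[blocks] ⇒ blocked
Because an active path exists, U3 and U5 are not d-separated.

No — U3 and U5 are not d-separated given {U0, U1, U2, U7}.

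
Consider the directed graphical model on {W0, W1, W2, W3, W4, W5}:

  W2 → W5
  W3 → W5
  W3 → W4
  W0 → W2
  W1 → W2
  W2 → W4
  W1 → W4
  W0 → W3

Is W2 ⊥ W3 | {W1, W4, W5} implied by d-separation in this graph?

No

There are 4 undirected paths between W2 and W3; checking each against the conditioning set {W1, W4, W5}:
  1. W2 ← W1 → W4 ← W3 — W1:fork[blocks]; W4:collider[open] ⇒ blocked
  2. W2 → W4 ← W3 — W4:collider[open] ⇒ active
  3. W2 → W5 ← W3 — W5:collider[open] ⇒ active
  4. W2 ← W0 → W3 — W0:fork[open] ⇒ active
Since the path W2 → W4 ← W3 is active, W2 and W3 are not d-separated given {W1, W4, W5}.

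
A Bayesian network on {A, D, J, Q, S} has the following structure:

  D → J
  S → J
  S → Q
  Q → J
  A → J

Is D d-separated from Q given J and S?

Enumerating the 2 paths from D to Q and testing each for blocking by {J, S}:
  1. D → J ← Q — J:collider[open] ⇒ active
  2. D → J ← S → Q — J:collider[open]; S:fork[blocks] ⇒ blocked
Because an active path exists, D and Q are not d-separated.

No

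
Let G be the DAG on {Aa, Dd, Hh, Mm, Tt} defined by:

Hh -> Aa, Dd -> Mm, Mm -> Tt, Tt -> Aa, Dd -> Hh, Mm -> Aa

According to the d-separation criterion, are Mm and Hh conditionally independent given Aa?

No

We examine all 3 paths between Mm and Hh:
Path 1: Mm ← Dd → Hh
  Dd is a fork and Dd is not conditioned on — no node blocks this path, so it is active.
Path 2: Mm → Tt → Aa ← Hh
  Tt is a chain and Tt is not conditioned on; Aa is a collider and Aa is conditioned on, which opens it — no node blocks this path, so it is active.
Path 3: Mm → Aa ← Hh
  Aa is a collider and Aa is conditioned on, which opens it — no node blocks this path, so it is active.
At least one path is unblocked, so d-separation fails.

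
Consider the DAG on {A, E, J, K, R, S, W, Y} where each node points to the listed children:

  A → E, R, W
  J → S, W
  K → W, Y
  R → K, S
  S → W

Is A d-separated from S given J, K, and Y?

We examine all 6 paths between A and S:
Path 1: A → R → S
  R is a chain and R is not conditioned on — no node blocks this path, so it is active.
Path 2: A → R → K → W ← J → S
  K is a chain here and K is conditioned on, so the path is blocked at K.
Path 3: A → R → K → W ← S
  K is a chain here and K is conditioned on, so the path is blocked at K.
Path 4: A → W ← J → S
  W is a collider here and neither W nor any of its descendants is conditioned on, so the collider stays closed — the path is blocked at W.
Path 5: A → W ← S
  W is a collider here and neither W nor any of its descendants is conditioned on, so the collider stays closed — the path is blocked at W.
Path 6: A → W ← K ← R → S
  W is a collider here and neither W nor any of its descendants is conditioned on, so the collider stays closed — the path is blocked at W.
Since the path A → R → S is active, A and S are not d-separated given {J, K, Y}.

No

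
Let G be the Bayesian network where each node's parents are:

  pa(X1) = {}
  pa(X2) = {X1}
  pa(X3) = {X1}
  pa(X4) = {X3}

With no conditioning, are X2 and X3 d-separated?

The only undirected path from X2 to X3 is:
  1. X2 ← X1 → X3 — X1:fork[open] ⇒ active
Because an active path exists, X2 and X3 are not d-separated.

No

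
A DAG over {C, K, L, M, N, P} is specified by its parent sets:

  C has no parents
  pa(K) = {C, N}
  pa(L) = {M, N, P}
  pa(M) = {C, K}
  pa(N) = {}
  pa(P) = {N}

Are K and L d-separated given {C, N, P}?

Enumerating the 4 paths from K to L and testing each for blocking by {C, N, P}:
Path 1: K ← C → M → L
  C is a fork here and C is conditioned on, so the path is blocked at C.
Path 2: K ← N → L
  N is a fork here and N is conditioned on, so the path is blocked at N.
Path 3: K ← N → P → L
  N is a fork here and N is conditioned on, so the path is blocked at N.
Path 4: K → M → L
  M is a chain and M is not conditioned on — no node blocks this path, so it is active.
Since the path K → M → L is active, K and L are not d-separated given {C, N, P}.

No — K and L are not d-separated given {C, N, P}.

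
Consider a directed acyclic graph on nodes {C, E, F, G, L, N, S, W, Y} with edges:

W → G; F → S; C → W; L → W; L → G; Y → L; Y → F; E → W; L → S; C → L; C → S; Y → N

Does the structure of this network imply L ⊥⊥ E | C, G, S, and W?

No

There are 5 undirected paths between L and E; checking each against the conditioning set {C, G, S, W}:
Path 1: L → S ← C → W ← E
  C is a fork here and C is conditioned on, so the path is blocked at C.
Path 2: L → W ← E
  W is a collider and W is conditioned on, which opens it — no node blocks this path, so it is active.
Path 3: L → G ← W ← E
  W is a chain here and W is conditioned on, so the path is blocked at W.
Path 4: L ← Y → F → S ← C → W ← E
  C is a fork here and C is conditioned on, so the path is blocked at C.
Path 5: L ← C → W ← E
  C is a fork here and C is conditioned on, so the path is blocked at C.
Since the path L → W ← E is active, L and E are not d-separated given {C, G, S, W}.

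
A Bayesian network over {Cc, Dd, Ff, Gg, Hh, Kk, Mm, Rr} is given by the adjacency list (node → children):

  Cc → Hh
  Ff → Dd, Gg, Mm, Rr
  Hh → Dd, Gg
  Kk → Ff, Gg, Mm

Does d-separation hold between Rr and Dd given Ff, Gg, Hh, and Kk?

Yes

4 paths connect Rr and Dd; each must be blocked for d-separation to hold:
Path 1: Rr ← Ff → Gg ← Hh → Dd
  Ff is a fork here and Ff is conditioned on, so the path is blocked at Ff.
Path 2: Rr ← Ff → Mm ← Kk → Gg ← Hh → Dd
  Ff is a fork here and Ff is conditioned on, so the path is blocked at Ff.
Path 3: Rr ← Ff → Dd
  Ff is a fork here and Ff is conditioned on, so the path is blocked at Ff.
Path 4: Rr ← Ff ← Kk → Gg ← Hh → Dd
  Ff is a chain here and Ff is conditioned on, so the path is blocked at Ff.
Every path is blocked, so Rr and Dd are d-separated given {Ff, Gg, Hh, Kk}.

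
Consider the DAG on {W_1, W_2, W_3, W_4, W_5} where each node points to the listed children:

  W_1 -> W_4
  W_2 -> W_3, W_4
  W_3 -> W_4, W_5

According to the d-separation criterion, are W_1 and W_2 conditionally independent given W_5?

Enumerating the 2 paths from W_1 to W_2 and testing each for blocking by {W_5}:
Path 1: W_1 → W_4 ← W_3 ← W_2
  W_4 is a collider here and neither W_4 nor any of its descendants is conditioned on, so the collider stays closed — the path is blocked at W_4.
Path 2: W_1 → W_4 ← W_2
  W_4 is a collider here and neither W_4 nor any of its descendants is conditioned on, so the collider stays closed — the path is blocked at W_4.
Every path is blocked, so W_1 and W_2 are d-separated given {W_5}.

Yes — W_1 and W_2 are d-separated given {W_5}.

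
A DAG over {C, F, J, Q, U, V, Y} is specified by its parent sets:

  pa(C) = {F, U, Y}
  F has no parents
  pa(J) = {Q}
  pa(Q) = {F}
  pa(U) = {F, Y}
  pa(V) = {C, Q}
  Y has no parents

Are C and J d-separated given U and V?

There are 4 undirected paths between C and J; checking each against the conditioning set {U, V}:
Path 1: C ← U ← F → Q → J
  U is a chain here and U is conditioned on, so the path is blocked at U.
Path 2: C → V ← Q → J
  V is a collider and V is conditioned on, which opens it; Q is a fork and Q is not conditioned on — no node blocks this path, so it is active.
Path 3: C ← F → Q → J
  F is a fork and F is not conditioned on; Q is a chain and Q is not conditioned on — no node blocks this path, so it is active.
Path 4: C ← Y → U ← F → Q → J
  Y is a fork and Y is not conditioned on; U is a collider and U is conditioned on, which opens it; F is a fork and F is not conditioned on; Q is a chain and Q is not conditioned on — no node blocks this path, so it is active.
At least one path is unblocked, so d-separation fails.

No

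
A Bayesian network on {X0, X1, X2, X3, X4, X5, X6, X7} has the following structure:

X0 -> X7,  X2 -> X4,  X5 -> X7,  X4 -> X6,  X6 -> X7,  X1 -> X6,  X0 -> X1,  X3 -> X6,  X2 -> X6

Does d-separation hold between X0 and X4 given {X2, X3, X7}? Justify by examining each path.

We examine all 4 paths between X0 and X4:
Path 1: X0 → X7 ← X6 ← X4
  X7 is a collider and X7 is conditioned on, which opens it; X6 is a chain and X6 is not conditioned on — no node blocks this path, so it is active.
Path 2: X0 → X7 ← X6 ← X2 → X4
  X2 is a fork here and X2 is conditioned on, so the path is blocked at X2.
Path 3: X0 → X1 → X6 ← X4
  X1 is a chain and X1 is not conditioned on; X6 is a collider and its descendant X7 is conditioned on, which opens it — no node blocks this path, so it is active.
Path 4: X0 → X1 → X6 ← X2 → X4
  X2 is a fork here and X2 is conditioned on, so the path is blocked at X2.
At least one path is unblocked, so d-separation fails.

No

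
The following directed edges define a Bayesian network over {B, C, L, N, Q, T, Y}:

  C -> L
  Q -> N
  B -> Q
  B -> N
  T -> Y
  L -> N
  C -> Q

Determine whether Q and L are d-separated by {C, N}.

We examine all 3 paths between Q and L:
  1. Q ← C → L — C:fork[blocks] ⇒ blocked
  2. Q → N ← L — N:collider[open] ⇒ active
  3. Q ← B → N ← L — B:fork[open]; N:collider[open] ⇒ active
At least one path is unblocked, so d-separation fails.

No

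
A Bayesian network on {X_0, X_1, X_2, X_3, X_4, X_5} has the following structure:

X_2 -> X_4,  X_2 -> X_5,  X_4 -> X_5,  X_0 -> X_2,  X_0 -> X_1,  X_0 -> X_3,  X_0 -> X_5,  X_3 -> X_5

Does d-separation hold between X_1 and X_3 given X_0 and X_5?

Enumerating the 4 paths from X_1 to X_3 and testing each for blocking by {X_0, X_5}:
  1. X_1 ← X_0 → X_2 → X_4 → X_5 ← X_3 — X_0:fork[blocks]; X_2:chain[open]; X_4:chain[open]; X_5:collider[open] ⇒ blocked
  2. X_1 ← X_0 → X_2 → X_5 ← X_3 — X_0:fork[blocks]; X_2:chain[open]; X_5:collider[open] ⇒ blocked
  3. X_1 ← X_0 → X_3 — X_0:fork[blocks] ⇒ blocked
  4. X_1 ← X_0 → X_5 ← X_3 — X_0:fork[blocks]; X_5:collider[open] ⇒ blocked
Every path is blocked, so X_1 and X_3 are d-separated given {X_0, X_5}.

Yes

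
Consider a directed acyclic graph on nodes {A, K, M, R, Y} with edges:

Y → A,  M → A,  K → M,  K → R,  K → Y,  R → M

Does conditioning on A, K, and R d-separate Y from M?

No

Enumerating the 3 paths from Y to M and testing each for blocking by {A, K, R}:
Path 1: Y ← K → M
  K is a fork here and K is conditioned on, so the path is blocked at K.
Path 2: Y ← K → R → M
  K is a fork here and K is conditioned on, so the path is blocked at K.
Path 3: Y → A ← M
  A is a collider and A is conditioned on, which opens it — no node blocks this path, so it is active.
Since the path Y → A ← M is active, Y and M are not d-separated given {A, K, R}.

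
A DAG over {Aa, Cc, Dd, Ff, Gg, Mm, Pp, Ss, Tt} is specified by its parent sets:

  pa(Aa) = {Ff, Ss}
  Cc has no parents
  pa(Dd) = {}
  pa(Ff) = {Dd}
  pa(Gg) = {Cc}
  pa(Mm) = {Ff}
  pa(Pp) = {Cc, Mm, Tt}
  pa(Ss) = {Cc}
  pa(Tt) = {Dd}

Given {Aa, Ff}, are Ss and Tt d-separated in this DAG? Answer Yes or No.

Yes

There are 4 undirected paths between Ss and Tt; checking each against the conditioning set {Aa, Ff}:
Path 1: Ss → Aa ← Ff → Mm → Pp ← Tt
  Ff is a fork here and Ff is conditioned on, so the path is blocked at Ff.
Path 2: Ss → Aa ← Ff ← Dd → Tt
  Ff is a chain here and Ff is conditioned on, so the path is blocked at Ff.
Path 3: Ss ← Cc → Pp ← Tt
  Pp is a collider here and neither Pp nor any of its descendants is conditioned on, so the collider stays closed — the path is blocked at Pp.
Path 4: Ss ← Cc → Pp ← Mm ← Ff ← Dd → Tt
  Pp is a collider here and neither Pp nor any of its descendants is conditioned on, so the collider stays closed — the path is blocked at Pp.
Since every path is blocked, d-separation holds.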